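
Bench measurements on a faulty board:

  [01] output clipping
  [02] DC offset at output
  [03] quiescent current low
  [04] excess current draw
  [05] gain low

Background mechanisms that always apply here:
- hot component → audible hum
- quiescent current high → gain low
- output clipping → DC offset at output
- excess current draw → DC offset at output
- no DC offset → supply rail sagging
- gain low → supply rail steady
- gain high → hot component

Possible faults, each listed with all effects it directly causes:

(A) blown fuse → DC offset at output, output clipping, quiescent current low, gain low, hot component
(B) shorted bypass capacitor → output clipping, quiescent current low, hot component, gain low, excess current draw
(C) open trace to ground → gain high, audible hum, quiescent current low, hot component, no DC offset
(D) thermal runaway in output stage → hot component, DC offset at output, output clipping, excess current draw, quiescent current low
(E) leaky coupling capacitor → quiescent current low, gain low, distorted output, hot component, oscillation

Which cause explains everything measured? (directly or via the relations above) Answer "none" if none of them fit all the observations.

Testing each hypothesis:
(A) blown fuse — does not account for excess current draw
(B) shorted bypass capacitor — accounts for every observation (DC offset at output through excess current draw → DC offset at output)
(C) open trace to ground — fails on output clipping, DC offset at output, excess current draw, gain low (predicts no DC offset, not DC offset at output; predicts gain high, not gain low)
(D) thermal runaway in output stage — does not account for gain low
(E) leaky coupling capacitor — output clipping NO; DC offset at output NO; quiescent current low yes; excess current draw NO; gain low yes
(B) is the only candidate with no mismatches.

B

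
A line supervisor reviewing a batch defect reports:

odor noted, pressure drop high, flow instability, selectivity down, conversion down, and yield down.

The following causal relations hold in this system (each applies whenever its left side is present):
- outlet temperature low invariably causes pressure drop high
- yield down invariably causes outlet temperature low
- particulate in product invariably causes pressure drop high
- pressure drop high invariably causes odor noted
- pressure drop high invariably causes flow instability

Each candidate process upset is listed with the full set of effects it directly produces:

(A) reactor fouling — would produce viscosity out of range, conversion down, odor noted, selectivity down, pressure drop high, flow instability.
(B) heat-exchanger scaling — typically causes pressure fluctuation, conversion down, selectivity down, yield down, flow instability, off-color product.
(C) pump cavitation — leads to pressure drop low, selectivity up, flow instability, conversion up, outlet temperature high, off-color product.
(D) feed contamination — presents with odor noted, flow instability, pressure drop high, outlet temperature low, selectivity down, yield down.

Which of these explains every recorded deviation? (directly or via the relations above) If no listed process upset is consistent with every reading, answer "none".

B

Testing each hypothesis:
(A) reactor fouling — odor noted yes; pressure drop high yes; flow instability yes; selectivity down yes; conversion down yes; yield down NO
(B) heat-exchanger scaling — odor noted yes (through yield down → outlet temperature low → pressure drop high → odor noted); pressure drop high yes (through yield down → outlet temperature low → pressure drop high); flow instability yes; selectivity down yes; conversion down yes; yield down yes
(C) pump cavitation — odor noted NO; pressure drop high NO; flow instability yes; selectivity down NO; conversion down NO; yield down NO
(D) feed contamination — odor noted yes; pressure drop high yes; flow instability yes; selectivity down yes; conversion down NO; yield down yes
(B) alone accounts for all the evidence.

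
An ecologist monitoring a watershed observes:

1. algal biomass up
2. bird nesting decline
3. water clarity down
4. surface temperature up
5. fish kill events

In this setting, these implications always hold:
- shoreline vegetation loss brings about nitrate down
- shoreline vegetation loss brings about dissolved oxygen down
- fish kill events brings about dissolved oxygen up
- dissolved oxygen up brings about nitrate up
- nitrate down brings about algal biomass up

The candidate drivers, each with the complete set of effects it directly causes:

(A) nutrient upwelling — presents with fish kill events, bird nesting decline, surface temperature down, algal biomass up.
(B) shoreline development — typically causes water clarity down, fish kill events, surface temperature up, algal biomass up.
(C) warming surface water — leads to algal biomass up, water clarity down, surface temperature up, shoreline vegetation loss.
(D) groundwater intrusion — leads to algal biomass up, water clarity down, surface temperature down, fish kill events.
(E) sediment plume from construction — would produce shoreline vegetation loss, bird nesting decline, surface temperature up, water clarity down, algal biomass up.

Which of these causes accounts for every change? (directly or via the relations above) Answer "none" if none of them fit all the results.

Checking each candidate against the observations:
(A) nutrient upwelling — fails on water clarity down, surface temperature up (predicts surface temperature down, not surface temperature up)
(B) shoreline development — does not account for bird nesting decline
(C) warming surface water — algal biomass up ✓; bird nesting decline ✗; water clarity down ✓; surface temperature up ✓; fish kill events ✗
(D) groundwater intrusion — fails on bird nesting decline, surface temperature up (predicts surface temperature down, not surface temperature up)
(E) sediment plume from construction — does not account for fish kill events
No candidate is consistent with all observations.

none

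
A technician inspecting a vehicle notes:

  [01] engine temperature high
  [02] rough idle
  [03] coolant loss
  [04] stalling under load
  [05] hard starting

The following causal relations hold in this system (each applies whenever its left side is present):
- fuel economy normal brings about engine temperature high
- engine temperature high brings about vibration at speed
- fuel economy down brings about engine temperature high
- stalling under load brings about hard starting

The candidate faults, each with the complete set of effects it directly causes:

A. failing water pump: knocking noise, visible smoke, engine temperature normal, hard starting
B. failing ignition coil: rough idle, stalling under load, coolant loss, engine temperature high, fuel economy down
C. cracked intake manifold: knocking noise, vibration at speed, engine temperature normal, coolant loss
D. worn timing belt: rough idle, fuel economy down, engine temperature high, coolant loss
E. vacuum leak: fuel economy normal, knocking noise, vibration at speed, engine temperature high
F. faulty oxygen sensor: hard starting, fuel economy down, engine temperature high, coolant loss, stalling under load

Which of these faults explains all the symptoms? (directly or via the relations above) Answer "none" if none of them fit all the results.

B

Per-candidate check:
(A) failing water pump — fails on engine temperature high, rough idle, coolant loss, stalling under load (predicts engine temperature normal, not engine temperature high)
(B) failing ignition coil — engine temperature high match; rough idle match; coolant loss match; stalling under load match; hard starting match (via stalling under load → hard starting)
(C) cracked intake manifold — engine temperature high miss; rough idle miss; coolant loss match; stalling under load miss; hard starting miss
(D) worn timing belt — engine temperature high match; rough idle match; coolant loss match; stalling under load miss; hard starting miss
(E) vacuum leak — does not account for rough idle, coolant loss, stalling under load, hard starting
(F) faulty oxygen sensor — does not account for rough idle
(B) alone accounts for all the evidence.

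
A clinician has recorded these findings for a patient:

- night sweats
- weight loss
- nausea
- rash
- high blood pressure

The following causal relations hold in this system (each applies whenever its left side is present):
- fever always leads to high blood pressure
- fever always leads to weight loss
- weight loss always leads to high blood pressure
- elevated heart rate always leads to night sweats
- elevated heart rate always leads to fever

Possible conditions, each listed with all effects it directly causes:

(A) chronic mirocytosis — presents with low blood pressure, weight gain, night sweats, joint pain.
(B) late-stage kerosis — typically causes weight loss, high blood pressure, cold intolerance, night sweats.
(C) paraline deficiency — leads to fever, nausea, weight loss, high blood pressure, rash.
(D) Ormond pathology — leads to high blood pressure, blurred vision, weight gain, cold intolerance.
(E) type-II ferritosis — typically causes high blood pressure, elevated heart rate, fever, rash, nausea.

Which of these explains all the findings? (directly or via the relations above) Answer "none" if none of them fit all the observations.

Per-candidate check:
(A) chronic mirocytosis — fails on weight loss, nausea, rash, high blood pressure (predicts weight gain, not weight loss; predicts low blood pressure, not high blood pressure)
(B) late-stage kerosis — does not account for nausea, rash
(C) paraline deficiency — night sweats NO; weight loss yes; nausea yes; rash yes; high blood pressure yes
(D) Ormond pathology — fails on night sweats, weight loss, nausea, rash (predicts weight gain, not weight loss)
(E) type-II ferritosis — night sweats yes (by elevated heart rate → night sweats); weight loss yes (by fever → weight loss); nausea yes; rash yes; high blood pressure yes
(E) is the only candidate with no mismatches.

E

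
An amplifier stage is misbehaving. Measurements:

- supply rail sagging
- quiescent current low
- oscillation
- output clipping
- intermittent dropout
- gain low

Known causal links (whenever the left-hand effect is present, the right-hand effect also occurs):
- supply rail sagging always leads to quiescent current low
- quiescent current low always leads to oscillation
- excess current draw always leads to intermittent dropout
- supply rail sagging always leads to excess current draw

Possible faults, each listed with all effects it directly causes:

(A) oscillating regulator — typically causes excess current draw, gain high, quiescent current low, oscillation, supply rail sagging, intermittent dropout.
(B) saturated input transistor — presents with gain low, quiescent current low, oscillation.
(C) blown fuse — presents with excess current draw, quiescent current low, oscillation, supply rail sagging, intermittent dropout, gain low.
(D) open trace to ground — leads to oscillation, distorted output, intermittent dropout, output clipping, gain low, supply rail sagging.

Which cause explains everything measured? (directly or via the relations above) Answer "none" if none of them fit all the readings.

D

For each candidate, compare predicted effects to what was observed:
(A) oscillating regulator — fails on output clipping, gain low (predicts gain high, not gain low)
(B) saturated input transistor — does not account for supply rail sagging, output clipping, intermittent dropout
(C) blown fuse — supply rail sagging ✓; quiescent current low ✓; oscillation ✓; output clipping ✗; intermittent dropout ✓; gain low ✓
(D) open trace to ground — supply rail sagging ✓; quiescent current low ✓ (by supply rail sagging → quiescent current low); oscillation ✓; output clipping ✓; intermittent dropout ✓; gain low ✓
Only (D) is consistent with every observation.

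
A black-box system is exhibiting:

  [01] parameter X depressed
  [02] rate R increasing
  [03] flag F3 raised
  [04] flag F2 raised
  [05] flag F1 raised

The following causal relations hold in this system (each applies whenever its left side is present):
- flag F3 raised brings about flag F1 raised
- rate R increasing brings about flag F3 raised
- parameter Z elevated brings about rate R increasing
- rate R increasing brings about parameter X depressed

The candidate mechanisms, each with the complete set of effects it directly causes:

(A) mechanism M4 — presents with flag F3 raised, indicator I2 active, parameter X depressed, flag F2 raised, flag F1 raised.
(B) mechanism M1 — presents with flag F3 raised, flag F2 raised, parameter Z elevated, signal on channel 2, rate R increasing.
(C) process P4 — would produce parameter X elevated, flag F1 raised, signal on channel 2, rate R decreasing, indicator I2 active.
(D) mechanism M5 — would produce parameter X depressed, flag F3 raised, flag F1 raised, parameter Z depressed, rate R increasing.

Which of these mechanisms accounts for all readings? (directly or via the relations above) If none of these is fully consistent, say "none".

Checking each candidate against the observations:
(A) mechanism M4 — parameter X depressed match; rate R increasing miss; flag F3 raised match; flag F2 raised match; flag F1 raised match
(B) mechanism M1 — parameter X depressed match (through rate R increasing → parameter X depressed); rate R increasing match; flag F3 raised match; flag F2 raised match; flag F1 raised match (through flag F3 raised → flag F1 raised)
(C) process P4 — parameter X depressed miss; rate R increasing miss; flag F3 raised miss; flag F2 raised miss; flag F1 raised match
(D) mechanism M5 — does not account for flag F2 raised
Only (B) is consistent with every observation.

B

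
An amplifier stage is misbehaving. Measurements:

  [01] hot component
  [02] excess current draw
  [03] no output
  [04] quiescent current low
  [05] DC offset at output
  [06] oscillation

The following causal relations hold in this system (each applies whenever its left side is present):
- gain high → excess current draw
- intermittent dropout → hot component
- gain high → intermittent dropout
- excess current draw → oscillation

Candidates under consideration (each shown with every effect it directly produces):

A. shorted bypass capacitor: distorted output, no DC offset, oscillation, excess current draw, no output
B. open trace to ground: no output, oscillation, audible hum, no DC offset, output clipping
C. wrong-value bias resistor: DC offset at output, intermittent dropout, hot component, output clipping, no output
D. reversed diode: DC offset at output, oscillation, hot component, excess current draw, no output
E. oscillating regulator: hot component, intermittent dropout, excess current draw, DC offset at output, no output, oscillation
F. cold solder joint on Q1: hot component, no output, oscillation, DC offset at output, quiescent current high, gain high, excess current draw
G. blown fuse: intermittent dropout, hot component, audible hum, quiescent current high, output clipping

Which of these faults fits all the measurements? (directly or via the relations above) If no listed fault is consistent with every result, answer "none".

none

Checking each candidate against the observations:
(A) shorted bypass capacitor — fails on hot component, quiescent current low, DC offset at output (predicts no DC offset, not DC offset at output)
(B) open trace to ground — fails on hot component, excess current draw, quiescent current low, DC offset at output (predicts no DC offset, not DC offset at output)
(C) wrong-value bias resistor — hot component ✓; excess current draw ✗; no output ✓; quiescent current low ✗; DC offset at output ✓; oscillation ✗
(D) reversed diode — hot component ✓; excess current draw ✓; no output ✓; quiescent current low ✗; DC offset at output ✓; oscillation ✓
(E) oscillating regulator — hot component ✓; excess current draw ✓; no output ✓; quiescent current low ✗; DC offset at output ✓; oscillation ✓
(F) cold solder joint on Q1 — fails on quiescent current low (predicts quiescent current high, not quiescent current low)
(G) blown fuse — fails on excess current draw, no output, quiescent current low, DC offset at output, oscillation (predicts quiescent current high, not quiescent current low)
None of the listed candidates fits everything.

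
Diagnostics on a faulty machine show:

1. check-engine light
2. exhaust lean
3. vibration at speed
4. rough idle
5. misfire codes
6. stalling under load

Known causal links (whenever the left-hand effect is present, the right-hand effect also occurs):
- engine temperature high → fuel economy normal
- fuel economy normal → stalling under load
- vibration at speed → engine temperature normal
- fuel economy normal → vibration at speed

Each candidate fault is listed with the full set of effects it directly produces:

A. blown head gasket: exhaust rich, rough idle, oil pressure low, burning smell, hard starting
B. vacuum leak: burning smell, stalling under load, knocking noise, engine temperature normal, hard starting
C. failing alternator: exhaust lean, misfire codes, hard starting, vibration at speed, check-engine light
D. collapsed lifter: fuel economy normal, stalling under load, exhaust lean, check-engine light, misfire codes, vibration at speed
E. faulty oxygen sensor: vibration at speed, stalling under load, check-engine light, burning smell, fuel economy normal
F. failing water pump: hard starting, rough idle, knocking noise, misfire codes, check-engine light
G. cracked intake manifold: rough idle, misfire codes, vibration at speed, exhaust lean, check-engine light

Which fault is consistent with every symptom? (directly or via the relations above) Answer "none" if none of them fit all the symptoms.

none

Checking each candidate against the observations:
(A) blown head gasket — fails on check-engine light, exhaust lean, vibration at speed, misfire codes, stalling under load (predicts exhaust rich, not exhaust lean)
(B) vacuum leak — does not account for check-engine light, exhaust lean, vibration at speed, rough idle, misfire codes
(C) failing alternator — check-engine light yes; exhaust lean yes; vibration at speed yes; rough idle NO; misfire codes yes; stalling under load NO
(D) collapsed lifter — does not account for rough idle
(E) faulty oxygen sensor — check-engine light yes; exhaust lean NO; vibration at speed yes; rough idle NO; misfire codes NO; stalling under load yes
(F) failing water pump — does not account for exhaust lean, vibration at speed, stalling under load
(G) cracked intake manifold — check-engine light yes; exhaust lean yes; vibration at speed yes; rough idle yes; misfire codes yes; stalling under load NO
None of the listed candidates fits everything.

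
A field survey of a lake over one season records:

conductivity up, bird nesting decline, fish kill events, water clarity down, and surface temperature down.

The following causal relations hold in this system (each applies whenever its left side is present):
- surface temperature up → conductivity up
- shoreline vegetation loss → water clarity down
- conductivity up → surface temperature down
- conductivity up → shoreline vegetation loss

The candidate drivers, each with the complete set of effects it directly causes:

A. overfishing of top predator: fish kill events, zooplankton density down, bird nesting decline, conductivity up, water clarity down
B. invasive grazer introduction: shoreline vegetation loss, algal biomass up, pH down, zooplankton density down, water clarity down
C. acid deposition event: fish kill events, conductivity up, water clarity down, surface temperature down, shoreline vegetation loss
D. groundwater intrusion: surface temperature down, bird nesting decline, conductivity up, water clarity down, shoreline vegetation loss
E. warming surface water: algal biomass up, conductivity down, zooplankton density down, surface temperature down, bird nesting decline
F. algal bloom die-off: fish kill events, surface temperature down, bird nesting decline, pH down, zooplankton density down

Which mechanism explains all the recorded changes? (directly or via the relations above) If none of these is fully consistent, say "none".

A

Per-candidate check:
(A) overfishing of top predator — conductivity up ✓; bird nesting decline ✓; fish kill events ✓; water clarity down ✓; surface temperature down ✓ (by conductivity up → surface temperature down)
(B) invasive grazer introduction — conductivity up ✗; bird nesting decline ✗; fish kill events ✗; water clarity down ✓; surface temperature down ✗
(C) acid deposition event — conductivity up ✓; bird nesting decline ✗; fish kill events ✓; water clarity down ✓; surface temperature down ✓
(D) groundwater intrusion — does not account for fish kill events
(E) warming surface water — conductivity up ✗; bird nesting decline ✓; fish kill events ✗; water clarity down ✗; surface temperature down ✓
(F) algal bloom die-off — does not account for conductivity up, water clarity down
(A) alone accounts for all the evidence.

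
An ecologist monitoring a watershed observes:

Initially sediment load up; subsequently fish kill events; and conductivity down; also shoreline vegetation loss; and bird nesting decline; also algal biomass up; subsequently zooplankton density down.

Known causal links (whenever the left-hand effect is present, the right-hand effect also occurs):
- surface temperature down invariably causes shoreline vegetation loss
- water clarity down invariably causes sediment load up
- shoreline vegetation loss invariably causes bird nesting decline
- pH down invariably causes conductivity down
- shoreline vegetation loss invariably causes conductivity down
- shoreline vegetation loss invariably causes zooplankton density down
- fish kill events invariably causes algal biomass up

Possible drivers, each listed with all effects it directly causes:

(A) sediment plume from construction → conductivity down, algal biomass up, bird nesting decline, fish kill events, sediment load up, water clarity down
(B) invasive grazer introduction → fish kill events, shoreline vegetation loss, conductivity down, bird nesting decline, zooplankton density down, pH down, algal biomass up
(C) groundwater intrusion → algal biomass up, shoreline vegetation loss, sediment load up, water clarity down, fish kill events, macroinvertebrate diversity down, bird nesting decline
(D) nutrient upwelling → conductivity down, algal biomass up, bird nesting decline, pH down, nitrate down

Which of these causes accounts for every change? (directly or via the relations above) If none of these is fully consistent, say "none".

C

Checking each candidate against the observations:
(A) sediment plume from construction — sediment load up +; fish kill events +; conductivity down +; shoreline vegetation loss -; bird nesting decline +; algal biomass up +; zooplankton density down -
(B) invasive grazer introduction — sediment load up -; fish kill events +; conductivity down +; shoreline vegetation loss +; bird nesting decline +; algal biomass up +; zooplankton density down +
(C) groundwater intrusion — accounts for every observation (conductivity down through shoreline vegetation loss → conductivity down)
(D) nutrient upwelling — sediment load up -; fish kill events -; conductivity down +; shoreline vegetation loss -; bird nesting decline +; algal biomass up +; zooplankton density down -
Only (C) is consistent with every observation.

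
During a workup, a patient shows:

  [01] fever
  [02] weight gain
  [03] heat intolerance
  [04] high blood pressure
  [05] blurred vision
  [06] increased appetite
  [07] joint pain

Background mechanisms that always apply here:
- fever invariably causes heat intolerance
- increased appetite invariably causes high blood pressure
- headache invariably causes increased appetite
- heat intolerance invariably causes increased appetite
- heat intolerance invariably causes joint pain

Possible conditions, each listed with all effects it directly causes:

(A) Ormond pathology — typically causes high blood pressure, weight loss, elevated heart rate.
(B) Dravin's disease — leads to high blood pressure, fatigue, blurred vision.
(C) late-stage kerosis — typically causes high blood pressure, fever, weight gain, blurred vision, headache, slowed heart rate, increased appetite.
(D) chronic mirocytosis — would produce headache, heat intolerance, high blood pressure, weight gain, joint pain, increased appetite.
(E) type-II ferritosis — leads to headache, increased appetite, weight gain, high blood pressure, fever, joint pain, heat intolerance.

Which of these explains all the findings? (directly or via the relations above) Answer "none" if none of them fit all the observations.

C

Per-candidate check:
(A) Ormond pathology — fails on fever, weight gain, heat intolerance, blurred vision, increased appetite, joint pain (predicts weight loss, not weight gain)
(B) Dravin's disease — does not account for fever, weight gain, heat intolerance, increased appetite, joint pain
(C) late-stage kerosis — accounts for every observation (heat intolerance through fever → heat intolerance)
(D) chronic mirocytosis — does not account for fever, blurred vision
(E) type-II ferritosis — does not account for blurred vision
(C) is the only candidate with no mismatches.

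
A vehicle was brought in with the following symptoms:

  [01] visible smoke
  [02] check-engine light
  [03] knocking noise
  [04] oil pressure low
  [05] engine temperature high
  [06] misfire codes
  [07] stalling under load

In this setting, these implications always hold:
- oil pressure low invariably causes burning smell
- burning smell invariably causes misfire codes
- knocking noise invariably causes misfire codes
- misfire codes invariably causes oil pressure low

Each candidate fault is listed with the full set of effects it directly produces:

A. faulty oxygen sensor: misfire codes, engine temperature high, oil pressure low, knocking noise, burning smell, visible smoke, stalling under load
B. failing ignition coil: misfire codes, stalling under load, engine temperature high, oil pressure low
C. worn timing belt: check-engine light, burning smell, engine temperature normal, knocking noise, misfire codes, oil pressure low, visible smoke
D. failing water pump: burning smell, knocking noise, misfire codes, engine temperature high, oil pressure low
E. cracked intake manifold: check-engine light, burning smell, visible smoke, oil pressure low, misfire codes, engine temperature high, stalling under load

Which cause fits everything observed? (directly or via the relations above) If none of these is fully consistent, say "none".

Testing each hypothesis:
(A) faulty oxygen sensor — visible smoke match; check-engine light miss; knocking noise match; oil pressure low match; engine temperature high match; misfire codes match; stalling under load match
(B) failing ignition coil — does not account for visible smoke, check-engine light, knocking noise
(C) worn timing belt — visible smoke match; check-engine light match; knocking noise match; oil pressure low match; engine temperature high miss; misfire codes match; stalling under load miss
(D) failing water pump — does not account for visible smoke, check-engine light, stalling under load
(E) cracked intake manifold — visible smoke match; check-engine light match; knocking noise miss; oil pressure low match; engine temperature high match; misfire codes match; stalling under load match
No candidate is consistent with all observations.

none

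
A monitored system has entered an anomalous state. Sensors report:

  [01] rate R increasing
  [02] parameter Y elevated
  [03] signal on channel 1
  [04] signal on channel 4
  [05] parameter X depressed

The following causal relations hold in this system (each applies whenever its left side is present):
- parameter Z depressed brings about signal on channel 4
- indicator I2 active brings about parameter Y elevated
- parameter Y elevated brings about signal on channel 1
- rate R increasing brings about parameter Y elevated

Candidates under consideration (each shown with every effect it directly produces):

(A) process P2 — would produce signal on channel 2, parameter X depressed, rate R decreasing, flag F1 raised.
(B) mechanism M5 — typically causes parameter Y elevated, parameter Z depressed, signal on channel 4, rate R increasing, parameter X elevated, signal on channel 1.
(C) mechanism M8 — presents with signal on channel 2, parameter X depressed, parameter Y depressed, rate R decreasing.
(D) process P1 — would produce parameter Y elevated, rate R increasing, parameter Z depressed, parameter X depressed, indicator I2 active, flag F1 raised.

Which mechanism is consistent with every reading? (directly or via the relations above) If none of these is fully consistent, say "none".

D

Testing each hypothesis:
(A) process P2 — fails on rate R increasing, parameter Y elevated, signal on channel 1, signal on channel 4 (predicts rate R decreasing, not rate R increasing)
(B) mechanism M5 — rate R increasing +; parameter Y elevated +; signal on channel 1 +; signal on channel 4 +; parameter X depressed -
(C) mechanism M8 — fails on rate R increasing, parameter Y elevated, signal on channel 1, signal on channel 4 (predicts rate R decreasing, not rate R increasing; predicts parameter Y depressed, not parameter Y elevated)
(D) process P1 — rate R increasing +; parameter Y elevated +; signal on channel 1 + (by parameter Y elevated → signal on channel 1); signal on channel 4 + (by parameter Z depressed → signal on channel 4); parameter X depressed +
Only (D) is consistent with every observation.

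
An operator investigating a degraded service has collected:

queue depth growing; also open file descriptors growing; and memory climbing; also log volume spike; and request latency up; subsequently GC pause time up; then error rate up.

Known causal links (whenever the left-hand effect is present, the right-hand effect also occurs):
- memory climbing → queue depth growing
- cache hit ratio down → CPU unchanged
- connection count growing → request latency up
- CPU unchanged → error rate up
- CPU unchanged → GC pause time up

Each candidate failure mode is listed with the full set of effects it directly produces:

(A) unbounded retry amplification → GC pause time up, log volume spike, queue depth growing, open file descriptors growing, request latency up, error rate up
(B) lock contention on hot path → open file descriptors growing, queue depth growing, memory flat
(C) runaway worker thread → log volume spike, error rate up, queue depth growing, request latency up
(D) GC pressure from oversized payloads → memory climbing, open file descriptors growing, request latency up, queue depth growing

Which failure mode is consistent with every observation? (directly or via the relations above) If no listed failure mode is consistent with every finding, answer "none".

none

Checking each candidate against the observations:
(A) unbounded retry amplification — queue depth growing yes; open file descriptors growing yes; memory climbing NO; log volume spike yes; request latency up yes; GC pause time up yes; error rate up yes
(B) lock contention on hot path — queue depth growing yes; open file descriptors growing yes; memory climbing NO; log volume spike NO; request latency up NO; GC pause time up NO; error rate up NO
(C) runaway worker thread — queue depth growing yes; open file descriptors growing NO; memory climbing NO; log volume spike yes; request latency up yes; GC pause time up NO; error rate up yes
(D) GC pressure from oversized payloads — does not account for log volume spike, GC pause time up, error rate up
None of the listed candidates fits everything.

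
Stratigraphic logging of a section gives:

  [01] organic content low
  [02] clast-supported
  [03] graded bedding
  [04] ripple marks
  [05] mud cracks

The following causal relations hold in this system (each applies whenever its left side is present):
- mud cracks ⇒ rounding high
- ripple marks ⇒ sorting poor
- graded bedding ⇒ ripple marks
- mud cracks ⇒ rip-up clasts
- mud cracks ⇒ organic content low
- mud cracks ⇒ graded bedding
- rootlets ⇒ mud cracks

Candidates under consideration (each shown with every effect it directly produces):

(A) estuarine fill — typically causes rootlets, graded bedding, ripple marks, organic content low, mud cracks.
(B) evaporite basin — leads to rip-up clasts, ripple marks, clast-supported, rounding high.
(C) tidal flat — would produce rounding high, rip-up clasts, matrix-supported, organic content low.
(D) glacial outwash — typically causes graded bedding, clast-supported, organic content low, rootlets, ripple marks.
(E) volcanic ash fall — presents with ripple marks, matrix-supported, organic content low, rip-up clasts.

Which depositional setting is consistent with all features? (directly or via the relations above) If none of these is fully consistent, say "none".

Testing each hypothesis:
(A) estuarine fill — organic content low match; clast-supported miss; graded bedding match; ripple marks match; mud cracks match
(B) evaporite basin — does not account for organic content low, graded bedding, mud cracks
(C) tidal flat — organic content low match; clast-supported miss; graded bedding miss; ripple marks miss; mud cracks miss
(D) glacial outwash — accounts for every observation (mud cracks through rootlets → mud cracks)
(E) volcanic ash fall — organic content low match; clast-supported miss; graded bedding miss; ripple marks match; mud cracks miss
(D) is the only candidate with no mismatches.

D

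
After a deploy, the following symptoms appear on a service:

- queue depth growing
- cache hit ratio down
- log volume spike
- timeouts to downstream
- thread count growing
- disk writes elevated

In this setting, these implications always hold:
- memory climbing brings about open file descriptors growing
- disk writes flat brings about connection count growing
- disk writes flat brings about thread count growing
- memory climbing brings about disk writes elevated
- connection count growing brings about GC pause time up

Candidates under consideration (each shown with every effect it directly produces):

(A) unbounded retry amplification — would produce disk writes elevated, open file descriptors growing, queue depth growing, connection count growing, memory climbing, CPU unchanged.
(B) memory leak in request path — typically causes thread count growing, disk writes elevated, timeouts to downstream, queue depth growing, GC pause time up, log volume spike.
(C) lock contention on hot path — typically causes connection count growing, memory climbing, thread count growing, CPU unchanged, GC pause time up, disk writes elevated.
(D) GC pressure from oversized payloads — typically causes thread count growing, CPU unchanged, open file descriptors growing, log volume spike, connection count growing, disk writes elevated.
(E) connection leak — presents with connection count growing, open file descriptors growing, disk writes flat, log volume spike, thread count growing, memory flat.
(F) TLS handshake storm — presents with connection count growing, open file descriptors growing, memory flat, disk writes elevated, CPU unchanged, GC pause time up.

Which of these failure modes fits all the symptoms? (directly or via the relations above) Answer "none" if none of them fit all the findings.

Checking each candidate against the observations:
(A) unbounded retry amplification — queue depth growing ✓; cache hit ratio down ✗; log volume spike ✗; timeouts to downstream ✗; thread count growing ✗; disk writes elevated ✓
(B) memory leak in request path — does not account for cache hit ratio down
(C) lock contention on hot path — queue depth growing ✗; cache hit ratio down ✗; log volume spike ✗; timeouts to downstream ✗; thread count growing ✓; disk writes elevated ✓
(D) GC pressure from oversized payloads — queue depth growing ✗; cache hit ratio down ✗; log volume spike ✓; timeouts to downstream ✗; thread count growing ✓; disk writes elevated ✓
(E) connection leak — fails on queue depth growing, cache hit ratio down, timeouts to downstream, disk writes elevated (predicts disk writes flat, not disk writes elevated)
(F) TLS handshake storm — queue depth growing ✗; cache hit ratio down ✗; log volume spike ✗; timeouts to downstream ✗; thread count growing ✗; disk writes elevated ✓
Every candidate fails on at least one observation.

none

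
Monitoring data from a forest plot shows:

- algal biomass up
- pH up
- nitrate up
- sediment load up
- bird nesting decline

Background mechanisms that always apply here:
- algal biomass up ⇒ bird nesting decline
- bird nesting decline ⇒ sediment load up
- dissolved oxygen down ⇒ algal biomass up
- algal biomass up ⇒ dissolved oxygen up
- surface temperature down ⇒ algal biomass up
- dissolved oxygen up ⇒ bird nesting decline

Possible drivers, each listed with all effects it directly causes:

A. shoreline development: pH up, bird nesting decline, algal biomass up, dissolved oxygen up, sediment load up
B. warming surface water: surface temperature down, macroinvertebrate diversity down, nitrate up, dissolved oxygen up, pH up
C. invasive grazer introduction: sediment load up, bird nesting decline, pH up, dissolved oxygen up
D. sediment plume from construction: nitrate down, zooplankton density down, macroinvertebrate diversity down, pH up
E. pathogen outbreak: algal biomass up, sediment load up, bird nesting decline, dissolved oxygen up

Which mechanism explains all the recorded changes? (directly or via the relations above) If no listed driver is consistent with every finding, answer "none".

For each candidate, compare predicted effects to what was observed:
(A) shoreline development — algal biomass up match; pH up match; nitrate up miss; sediment load up match; bird nesting decline match
(B) warming surface water — algal biomass up match (by surface temperature down → algal biomass up); pH up match; nitrate up match; sediment load up match (by dissolved oxygen up → bird nesting decline → sediment load up); bird nesting decline match (by dissolved oxygen up → bird nesting decline)
(C) invasive grazer introduction — does not account for algal biomass up, nitrate up
(D) sediment plume from construction — fails on algal biomass up, nitrate up, sediment load up, bird nesting decline (predicts nitrate down, not nitrate up)
(E) pathogen outbreak — algal biomass up match; pH up miss; nitrate up miss; sediment load up match; bird nesting decline match
(B) is the only candidate with no mismatches.

B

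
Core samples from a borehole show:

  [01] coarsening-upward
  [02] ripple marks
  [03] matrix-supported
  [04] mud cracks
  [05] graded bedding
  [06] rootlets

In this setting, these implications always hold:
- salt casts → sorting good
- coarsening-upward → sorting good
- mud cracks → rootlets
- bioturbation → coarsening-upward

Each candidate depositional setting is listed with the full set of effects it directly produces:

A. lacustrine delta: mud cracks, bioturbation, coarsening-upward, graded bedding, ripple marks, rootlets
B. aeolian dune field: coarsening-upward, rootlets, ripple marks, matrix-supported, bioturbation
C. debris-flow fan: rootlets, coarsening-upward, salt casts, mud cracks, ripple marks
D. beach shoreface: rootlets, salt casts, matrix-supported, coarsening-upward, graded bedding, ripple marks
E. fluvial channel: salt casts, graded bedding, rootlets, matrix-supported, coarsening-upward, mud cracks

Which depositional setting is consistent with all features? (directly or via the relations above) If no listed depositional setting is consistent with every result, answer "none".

Per-candidate check:
(A) lacustrine delta — coarsening-upward yes; ripple marks yes; matrix-supported NO; mud cracks yes; graded bedding yes; rootlets yes
(B) aeolian dune field — coarsening-upward yes; ripple marks yes; matrix-supported yes; mud cracks NO; graded bedding NO; rootlets yes
(C) debris-flow fan — coarsening-upward yes; ripple marks yes; matrix-supported NO; mud cracks yes; graded bedding NO; rootlets yes
(D) beach shoreface — coarsening-upward yes; ripple marks yes; matrix-supported yes; mud cracks NO; graded bedding yes; rootlets yes
(E) fluvial channel — coarsening-upward yes; ripple marks NO; matrix-supported yes; mud cracks yes; graded bedding yes; rootlets yes
No candidate is consistent with all observations.

none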